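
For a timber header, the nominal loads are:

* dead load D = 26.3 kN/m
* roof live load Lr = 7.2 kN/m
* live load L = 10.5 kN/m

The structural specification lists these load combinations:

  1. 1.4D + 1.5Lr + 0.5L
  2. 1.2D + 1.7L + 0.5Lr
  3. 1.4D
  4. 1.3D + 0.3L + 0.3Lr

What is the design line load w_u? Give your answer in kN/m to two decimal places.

1. 1.4(26.3) + 1.5(7.2) + 0.5(10.5) = 52.87
2. 1.2(26.3) + 1.7(10.5) + 0.5(7.2) = 53.01
3. 1.4(26.3) = 36.82
4. 1.3(26.3) + 0.3(10.5) + 0.3(7.2) = 39.50
Maximum is from combination 2.

53.01 kN/m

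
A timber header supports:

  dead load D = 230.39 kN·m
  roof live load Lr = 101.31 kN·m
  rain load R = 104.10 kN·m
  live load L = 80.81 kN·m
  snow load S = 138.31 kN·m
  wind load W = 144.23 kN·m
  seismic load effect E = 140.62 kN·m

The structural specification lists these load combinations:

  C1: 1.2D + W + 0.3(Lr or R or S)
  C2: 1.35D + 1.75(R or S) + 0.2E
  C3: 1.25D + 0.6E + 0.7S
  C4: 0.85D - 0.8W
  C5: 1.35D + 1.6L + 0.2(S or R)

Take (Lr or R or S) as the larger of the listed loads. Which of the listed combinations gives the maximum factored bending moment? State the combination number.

Combination 2

(Lr or R or S) → S = 138.31 kN·m; (R or S) → S = 138.31 kN·m; (S or R) → S = 138.31 kN·m.
C1: 1.2(230.39) + 1.0(144.23) + 0.3(138.31) = 462.19
C2: 1.35(230.39) + 1.75(138.31) + 0.2(140.62) = 581.19
C3: 1.25(230.39) + 0.6(140.62) + 0.7(138.31) = 469.18
C4: 0.85(230.39) - 0.8(144.23) = 80.45
C5: 1.35(230.39) + 1.6(80.81) + 0.2(138.31) = 467.98
The largest value is 581.19 kN·m from combination 2.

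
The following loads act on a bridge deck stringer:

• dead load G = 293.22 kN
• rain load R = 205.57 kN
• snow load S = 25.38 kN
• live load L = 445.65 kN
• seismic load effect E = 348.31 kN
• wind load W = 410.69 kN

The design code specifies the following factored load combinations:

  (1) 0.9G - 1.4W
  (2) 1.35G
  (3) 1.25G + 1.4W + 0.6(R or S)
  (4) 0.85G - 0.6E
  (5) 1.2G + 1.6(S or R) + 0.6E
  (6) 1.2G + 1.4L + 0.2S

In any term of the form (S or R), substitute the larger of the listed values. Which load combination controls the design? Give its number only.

(R or S) → R = 205.57 kN; (S or R) → R = 205.57 kN.
(1) 0.9(293.22) - 1.4(410.69) = 263.90 - 574.97 = -311.07
(2) 1.35(293.22) = 395.85
(3) 1.25(293.22) + 1.4(410.69) + 0.6(205.57) = 1064.83
(4) 0.85(293.22) - 0.6(348.31) = 249.24 - 208.99 = 40.25
(5) 1.2(293.22) + 1.6(205.57) + 0.6(348.31) = 351.86 + 328.91 + 208.99 = 889.76
(6) 1.2(293.22) + 1.4(445.65) + 0.2(25.38) = 351.86 + 623.91 + 5.08 = 980.85
The largest value is 1064.83 kN from combination 3.

Combination 3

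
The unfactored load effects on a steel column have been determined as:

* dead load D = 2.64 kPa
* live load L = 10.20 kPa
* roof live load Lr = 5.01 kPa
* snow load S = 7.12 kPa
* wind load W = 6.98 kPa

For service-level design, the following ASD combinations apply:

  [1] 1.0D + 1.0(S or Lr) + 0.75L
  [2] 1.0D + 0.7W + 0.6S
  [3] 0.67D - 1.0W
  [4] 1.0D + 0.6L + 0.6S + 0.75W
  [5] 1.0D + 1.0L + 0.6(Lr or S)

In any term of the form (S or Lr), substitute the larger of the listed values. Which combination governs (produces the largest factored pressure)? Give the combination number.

(S or Lr) → S = 7.12 kPa; (Lr or S) → S = 7.12 kPa.
[1] 1.0(2.64) + 1.0(7.12) + 0.75(10.20) = 2.64 + 7.12 + 7.65 = 17.41
[2] 1.0(2.64) + 0.7(6.98) + 0.6(7.12) = 2.64 + 4.89 + 4.27 = 11.80
[3] 0.67(2.64) - 1.0(6.98) = 1.77 - 6.98 = -5.21
[4] 1.0(2.64) + 0.6(10.20) + 0.6(7.12) + 0.75(6.98) = 2.64 + 6.12 + 4.27 + 5.24 = 18.27
[5] 1.0(2.64) + 1.0(10.20) + 0.6(7.12) = 2.64 + 10.20 + 4.27 = 17.11
The largest value is 18.27 kPa from combination 4.

Combination 4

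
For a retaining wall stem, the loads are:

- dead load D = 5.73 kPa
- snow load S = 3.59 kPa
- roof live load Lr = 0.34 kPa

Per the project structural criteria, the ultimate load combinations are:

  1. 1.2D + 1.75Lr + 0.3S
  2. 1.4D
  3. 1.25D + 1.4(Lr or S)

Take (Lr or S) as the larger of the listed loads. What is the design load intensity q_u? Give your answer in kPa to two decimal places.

12.19 kPa

(Lr or S) → S = 3.59 kPa.
1. 1.2(5.73) + 1.75(0.34) + 0.3(3.59) = 8.55
2. 1.4(5.73) = 8.02
3. 1.25(5.73) + 1.4(3.59) = 12.19
The controlling combination is 3, giving 12.19 kPa.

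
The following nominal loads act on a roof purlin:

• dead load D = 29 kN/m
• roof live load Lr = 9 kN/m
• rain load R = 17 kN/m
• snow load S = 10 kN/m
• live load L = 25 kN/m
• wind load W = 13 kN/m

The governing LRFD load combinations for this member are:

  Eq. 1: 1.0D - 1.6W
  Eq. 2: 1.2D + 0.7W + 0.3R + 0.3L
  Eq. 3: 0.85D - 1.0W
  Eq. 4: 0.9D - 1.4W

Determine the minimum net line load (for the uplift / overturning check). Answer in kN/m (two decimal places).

Eq. 1: 1.0(29) - 1.6(13) = 29.00 - 20.80 = 8.20
Eq. 2: 1.2(29) + 0.7(13) + 0.3(17) + 0.3(25) = 34.80 + 9.10 + 5.10 + 7.50 = 56.50
Eq. 3: 0.85(29) - 1.0(13) = 24.65 - 13.00 = 11.65
Eq. 4: 0.9(29) - 1.4(13) = 26.10 - 18.20 = 7.90
Combination 4 gives the minimum: 7.90 kN/m.

7.90 kN/m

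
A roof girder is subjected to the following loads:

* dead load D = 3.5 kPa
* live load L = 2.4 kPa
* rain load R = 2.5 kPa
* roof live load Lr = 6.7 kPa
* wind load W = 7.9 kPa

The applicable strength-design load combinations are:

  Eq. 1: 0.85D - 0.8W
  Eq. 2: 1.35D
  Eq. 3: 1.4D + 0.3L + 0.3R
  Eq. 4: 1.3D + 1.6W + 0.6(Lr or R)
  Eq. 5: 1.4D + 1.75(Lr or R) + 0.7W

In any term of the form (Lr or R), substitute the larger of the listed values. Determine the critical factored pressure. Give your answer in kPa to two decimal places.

22.16 kPa

(Lr or R) → Lr = 6.7 kPa.
Eq. 1: 0.85(3.5) - 0.8(7.9) = -3.35
Eq. 2: 1.35(3.5) = 4.73
Eq. 3: 1.4(3.5) + 0.3(2.4) + 0.3(2.5) = 6.37
Eq. 4: 1.3(3.5) + 1.6(7.9) + 0.6(6.7) = 21.21
Eq. 5: 1.4(3.5) + 1.75(6.7) + 0.7(7.9) = 22.16
The controlling combination is 5, giving 22.16 kPa.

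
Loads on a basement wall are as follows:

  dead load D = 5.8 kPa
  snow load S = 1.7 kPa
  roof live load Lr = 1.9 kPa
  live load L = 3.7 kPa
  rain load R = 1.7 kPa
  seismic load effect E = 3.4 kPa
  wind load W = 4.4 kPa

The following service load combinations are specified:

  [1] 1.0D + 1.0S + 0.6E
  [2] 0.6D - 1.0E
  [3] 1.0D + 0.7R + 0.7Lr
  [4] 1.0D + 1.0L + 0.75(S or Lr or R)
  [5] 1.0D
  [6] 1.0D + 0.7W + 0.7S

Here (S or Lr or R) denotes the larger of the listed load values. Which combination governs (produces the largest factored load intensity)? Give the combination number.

Combination 4

(S or Lr or R) → Lr = 1.9 kPa.
[1] 1.0(5.8) + 1.0(1.7) + 0.6(3.4) = 5.80 + 1.70 + 2.04 = 9.54
[2] 0.6(5.8) - 1.0(3.4) = 3.48 - 3.40 = 0.08
[3] 1.0(5.8) + 0.7(1.7) + 0.7(1.9) = 5.80 + 1.19 + 1.33 = 8.32
[4] 1.0(5.8) + 1.0(3.7) + 0.75(1.9) = 5.80 + 3.70 + 1.43 = 10.93
[5] 1.0(5.8) = 5.80
[6] 1.0(5.8) + 0.7(4.4) + 0.7(1.7) = 5.80 + 3.08 + 1.19 = 10.07
The largest value is 10.93 kPa from combination 4.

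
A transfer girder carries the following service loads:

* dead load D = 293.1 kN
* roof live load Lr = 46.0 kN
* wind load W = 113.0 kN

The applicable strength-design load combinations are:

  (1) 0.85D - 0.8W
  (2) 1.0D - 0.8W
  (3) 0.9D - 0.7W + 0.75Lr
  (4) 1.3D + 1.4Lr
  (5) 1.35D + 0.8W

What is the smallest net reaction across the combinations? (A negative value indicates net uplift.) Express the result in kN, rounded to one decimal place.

(1) 0.85(293.1) - 0.8(113.0) = 249.1 - 90.4 = 158.7
(2) 1.0(293.1) - 0.8(113.0) = 293.1 - 90.4 = 202.7
(3) 0.9(293.1) - 0.7(113.0) + 0.75(46.0) = 263.8 - 79.1 + 34.5 = 219.2
(4) 1.3(293.1) + 1.4(46.0) = 381.0 + 64.4 = 445.4
(5) 1.35(293.1) + 0.8(113.0) = 395.7 + 90.4 = 486.1
Combination 1 gives the minimum: 158.7 kN.

158.7 kN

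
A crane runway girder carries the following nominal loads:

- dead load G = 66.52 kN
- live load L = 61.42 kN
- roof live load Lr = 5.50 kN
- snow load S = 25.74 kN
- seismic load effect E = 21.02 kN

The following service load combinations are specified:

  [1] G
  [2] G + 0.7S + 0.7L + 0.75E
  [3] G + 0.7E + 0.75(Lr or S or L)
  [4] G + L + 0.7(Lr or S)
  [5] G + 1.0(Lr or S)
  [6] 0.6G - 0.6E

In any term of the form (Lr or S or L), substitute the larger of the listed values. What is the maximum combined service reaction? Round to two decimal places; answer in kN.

145.96 kN

(Lr or S or L) → L = 61.42 kN; (Lr or S) → S = 25.74 kN.
[1] 1.0(66.52) = 66.52
[2] 1.0(66.52) + 0.7(25.74) + 0.7(61.42) + 0.75(21.02) = 66.52 + 18.02 + 42.99 + 15.77 = 143.30
[3] 1.0(66.52) + 0.7(21.02) + 0.75(61.42) = 66.52 + 14.71 + 46.07 = 127.30
[4] 1.0(66.52) + 1.0(61.42) + 0.7(25.74) = 66.52 + 61.42 + 18.02 = 145.96
[5] 1.0(66.52) + 1.0(25.74) = 66.52 + 25.74 = 92.26
[6] 0.6(66.52) - 0.6(21.02) = 39.91 - 12.61 = 27.30
Combination 4 governs: V = 145.96 kN.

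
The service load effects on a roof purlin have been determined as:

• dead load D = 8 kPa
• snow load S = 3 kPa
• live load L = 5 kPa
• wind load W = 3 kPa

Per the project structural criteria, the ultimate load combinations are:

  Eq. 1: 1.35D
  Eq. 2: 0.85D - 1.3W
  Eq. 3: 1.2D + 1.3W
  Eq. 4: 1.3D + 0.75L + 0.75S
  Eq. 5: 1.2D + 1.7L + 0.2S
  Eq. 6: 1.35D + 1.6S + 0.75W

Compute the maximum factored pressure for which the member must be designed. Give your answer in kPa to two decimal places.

18.70 kPa

Eq. 1: 1.35(8) = 10.80
Eq. 2: 0.85(8) - 1.3(3) = 2.90
Eq. 3: 1.2(8) + 1.3(3) = 13.50
Eq. 4: 1.3(8) + 0.75(5) + 0.75(3) = 16.40
Eq. 5: 1.2(8) + 1.7(5) + 0.2(3) = 18.70
Eq. 6: 1.35(8) + 1.6(3) + 0.75(3) = 17.85
The controlling combination is 5, giving 18.70 kPa.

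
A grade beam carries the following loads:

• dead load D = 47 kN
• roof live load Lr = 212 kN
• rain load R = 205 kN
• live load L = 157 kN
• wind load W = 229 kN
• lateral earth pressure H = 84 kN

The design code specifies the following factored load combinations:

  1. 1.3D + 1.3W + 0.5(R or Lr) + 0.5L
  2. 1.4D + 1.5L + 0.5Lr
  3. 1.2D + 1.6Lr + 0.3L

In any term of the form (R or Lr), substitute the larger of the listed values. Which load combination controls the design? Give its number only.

Combination 1

(R or Lr) → Lr = 212 kN.
1. 1.3(47) + 1.3(229) + 0.5(212) + 0.5(157) = 543.30
2. 1.4(47) + 1.5(157) + 0.5(212) = 407.30
3. 1.2(47) + 1.6(212) + 0.3(157) = 442.70
The largest value is 543.30 kN from combination 1.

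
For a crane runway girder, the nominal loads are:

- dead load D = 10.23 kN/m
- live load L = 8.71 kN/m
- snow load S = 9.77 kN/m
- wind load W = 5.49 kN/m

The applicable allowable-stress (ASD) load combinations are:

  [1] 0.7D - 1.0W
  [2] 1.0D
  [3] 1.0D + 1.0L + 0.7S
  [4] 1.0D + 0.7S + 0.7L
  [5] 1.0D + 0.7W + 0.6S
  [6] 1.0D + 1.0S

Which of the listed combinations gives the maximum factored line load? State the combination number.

Combination 3

[1] 0.7(10.23) - 1.0(5.49) = 7.16 - 5.49 = 1.67
[2] 1.0(10.23) = 10.23
[3] 1.0(10.23) + 1.0(8.71) + 0.7(9.77) = 10.23 + 8.71 + 6.84 = 25.78
[4] 1.0(10.23) + 0.7(9.77) + 0.7(8.71) = 10.23 + 6.84 + 6.10 = 23.17
[5] 1.0(10.23) + 0.7(5.49) + 0.6(9.77) = 19.94
[6] 1.0(10.23) + 1.0(9.77) = 10.23 + 9.77 = 20.00
The largest value is 25.78 kN/m from combination 3.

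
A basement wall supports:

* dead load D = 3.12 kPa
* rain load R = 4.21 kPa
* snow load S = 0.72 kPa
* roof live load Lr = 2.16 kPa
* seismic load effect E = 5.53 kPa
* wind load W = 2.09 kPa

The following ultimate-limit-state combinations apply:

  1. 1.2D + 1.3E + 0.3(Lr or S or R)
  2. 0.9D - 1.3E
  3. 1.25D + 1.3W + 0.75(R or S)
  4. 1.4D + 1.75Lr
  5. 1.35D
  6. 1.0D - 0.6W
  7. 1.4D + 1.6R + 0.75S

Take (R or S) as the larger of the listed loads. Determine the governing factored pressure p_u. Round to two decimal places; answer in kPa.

12.20 kPa

(Lr or S or R) → R = 4.21 kPa; (R or S) → R = 4.21 kPa.
1. 1.2(3.12) + 1.3(5.53) + 0.3(4.21) = 12.20
2. 0.9(3.12) - 1.3(5.53) = 2.81 - 7.19 = -4.38
3. 1.25(3.12) + 1.3(2.09) + 0.75(4.21) = 9.77
4. 1.4(3.12) + 1.75(2.16) = 4.37 + 3.78 = 8.15
5. 1.35(3.12) = 4.21
6. 1.0(3.12) - 0.6(2.09) = 3.12 - 1.25 = 1.87
7. 1.4(3.12) + 1.6(4.21) + 0.75(0.72) = 11.64
Combination 1 governs: p_u = 12.20 kPa.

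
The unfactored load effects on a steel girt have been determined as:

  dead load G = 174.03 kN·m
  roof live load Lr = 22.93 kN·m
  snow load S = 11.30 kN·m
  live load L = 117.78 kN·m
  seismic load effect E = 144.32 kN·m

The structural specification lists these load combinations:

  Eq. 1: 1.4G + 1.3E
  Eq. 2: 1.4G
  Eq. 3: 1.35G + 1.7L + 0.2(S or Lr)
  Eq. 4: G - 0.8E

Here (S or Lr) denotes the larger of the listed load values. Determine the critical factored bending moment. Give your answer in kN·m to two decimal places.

(S or Lr) → Lr = 22.93 kN·m.
Eq. 1: 1.4(174.03) + 1.3(144.32) = 431.26
Eq. 2: 1.4(174.03) = 243.64
Eq. 3: 1.35(174.03) + 1.7(117.78) + 0.2(22.93) = 439.75
Eq. 4: 1.0(174.03) - 0.8(144.32) = 58.57
The controlling combination is 3, giving 439.75 kN·m.

439.75 kN·m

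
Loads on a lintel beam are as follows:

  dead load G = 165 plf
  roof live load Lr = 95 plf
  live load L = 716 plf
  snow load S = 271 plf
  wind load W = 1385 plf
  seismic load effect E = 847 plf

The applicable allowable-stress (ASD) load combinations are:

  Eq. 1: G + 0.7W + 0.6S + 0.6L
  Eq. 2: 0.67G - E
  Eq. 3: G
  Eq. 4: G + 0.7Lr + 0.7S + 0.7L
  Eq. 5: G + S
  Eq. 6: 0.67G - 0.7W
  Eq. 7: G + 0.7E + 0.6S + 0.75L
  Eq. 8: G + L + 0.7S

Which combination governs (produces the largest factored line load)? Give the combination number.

Eq. 1: 1.0(165) + 0.7(1385) + 0.6(271) + 0.6(716) = 165.00 + 969.50 + 162.60 + 429.60 = 1726.70
Eq. 2: 0.67(165) - 1.0(847) = 110.55 - 847.00 = -736.45
Eq. 3: 1.0(165) = 165.00
Eq. 4: 1.0(165) + 0.7(95) + 0.7(271) + 0.7(716) = 165.00 + 66.50 + 189.70 + 501.20 = 922.40
Eq. 5: 1.0(165) + 1.0(271) = 165.00 + 271.00 = 436.00
Eq. 6: 0.67(165) - 0.7(1385) = 110.55 - 969.50 = -858.95
Eq. 7: 1.0(165) + 0.7(847) + 0.6(271) + 0.75(716) = 165.00 + 592.90 + 162.60 + 537.00 = 1457.50
Eq. 8: 1.0(165) + 1.0(716) + 0.7(271) = 165.00 + 716.00 + 189.70 = 1070.70
The largest value is 1726.70 plf from combination 1.

Combination 1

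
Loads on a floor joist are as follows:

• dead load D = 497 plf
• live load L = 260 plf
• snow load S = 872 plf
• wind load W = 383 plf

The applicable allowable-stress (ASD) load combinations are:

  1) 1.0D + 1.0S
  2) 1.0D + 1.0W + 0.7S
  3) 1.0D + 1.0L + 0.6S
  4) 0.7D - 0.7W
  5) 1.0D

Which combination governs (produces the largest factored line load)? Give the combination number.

Combination 2

1) 1.0(497) + 1.0(872) = 497.00 + 872.00 = 1369.00
2) 1.0(497) + 1.0(383) + 0.7(872) = 497.00 + 383.00 + 610.40 = 1490.40
3) 1.0(497) + 1.0(260) + 0.6(872) = 497.00 + 260.00 + 523.20 = 1280.20
4) 0.7(497) - 0.7(383) = 347.90 - 268.10 = 79.80
5) 1.0(497) = 497.00
The largest value is 1490.40 plf from combination 2.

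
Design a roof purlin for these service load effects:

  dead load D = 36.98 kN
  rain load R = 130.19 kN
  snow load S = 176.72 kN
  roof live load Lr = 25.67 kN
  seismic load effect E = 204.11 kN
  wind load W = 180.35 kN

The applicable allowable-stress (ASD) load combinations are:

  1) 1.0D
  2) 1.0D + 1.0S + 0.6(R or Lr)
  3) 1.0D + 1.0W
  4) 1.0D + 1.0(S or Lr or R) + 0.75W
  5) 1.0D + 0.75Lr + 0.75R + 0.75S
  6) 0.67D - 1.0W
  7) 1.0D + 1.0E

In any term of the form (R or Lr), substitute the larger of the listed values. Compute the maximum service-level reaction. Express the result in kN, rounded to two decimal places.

348.96 kN

(R or Lr) → R = 130.19 kN; (S or Lr or R) → S = 176.72 kN.
1) 1.0(36.98) = 36.98
2) 1.0(36.98) + 1.0(176.72) + 0.6(130.19) = 291.81
3) 1.0(36.98) + 1.0(180.35) = 217.33
4) 1.0(36.98) + 1.0(176.72) + 0.75(180.35) = 348.96
5) 1.0(36.98) + 0.75(25.67) + 0.75(130.19) + 0.75(176.72) = 286.42
6) 0.67(36.98) - 1.0(180.35) = -155.57
7) 1.0(36.98) + 1.0(204.11) = 241.09
Combination 4 governs: V = 348.96 kN.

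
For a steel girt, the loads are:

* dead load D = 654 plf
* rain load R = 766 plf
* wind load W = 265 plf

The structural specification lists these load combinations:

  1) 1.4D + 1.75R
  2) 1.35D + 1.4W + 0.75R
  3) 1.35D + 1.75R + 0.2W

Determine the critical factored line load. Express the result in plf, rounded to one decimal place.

2276.4 plf

1) 1.4(654) + 1.75(766) = 915.6 + 1340.5 = 2256.1
2) 1.35(654) + 1.4(265) + 0.75(766) = 882.9 + 371.0 + 574.5 = 1828.4
3) 1.35(654) + 1.75(766) + 0.2(265) = 882.9 + 1340.5 + 53.0 = 2276.4
The controlling combination is 3, giving 2276.4 plf.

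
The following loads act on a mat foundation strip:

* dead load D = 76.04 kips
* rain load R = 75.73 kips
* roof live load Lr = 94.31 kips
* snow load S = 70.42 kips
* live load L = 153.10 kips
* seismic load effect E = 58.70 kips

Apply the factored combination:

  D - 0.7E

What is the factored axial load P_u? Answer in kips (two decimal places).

34.95 kips

1.0(76.04) - 0.7(58.70) = 76.04 - 41.09 = 34.95
P_u = 34.95 kips.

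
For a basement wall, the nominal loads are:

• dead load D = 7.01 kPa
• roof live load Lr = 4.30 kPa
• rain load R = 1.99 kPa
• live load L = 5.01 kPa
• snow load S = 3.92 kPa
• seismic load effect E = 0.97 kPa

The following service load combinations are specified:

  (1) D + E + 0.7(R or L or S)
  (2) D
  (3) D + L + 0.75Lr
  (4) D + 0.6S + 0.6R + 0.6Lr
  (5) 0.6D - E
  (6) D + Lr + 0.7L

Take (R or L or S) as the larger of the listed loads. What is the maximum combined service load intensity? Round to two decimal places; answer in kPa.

(R or L or S) → L = 5.01 kPa.
(1) 1.0(7.01) + 1.0(0.97) + 0.7(5.01) = 7.01 + 0.97 + 3.51 = 11.49
(2) 1.0(7.01) = 7.01
(3) 1.0(7.01) + 1.0(5.01) + 0.75(4.30) = 7.01 + 5.01 + 3.23 = 15.25
(4) 1.0(7.01) + 0.6(3.92) + 0.6(1.99) + 0.6(4.30) = 13.14
(5) 0.6(7.01) - 1.0(0.97) = 4.21 - 0.97 = 3.24
(6) 1.0(7.01) + 1.0(4.30) + 0.7(5.01) = 7.01 + 4.30 + 3.51 = 14.82
The controlling combination is 3, giving 15.25 kPa.

15.25 kPa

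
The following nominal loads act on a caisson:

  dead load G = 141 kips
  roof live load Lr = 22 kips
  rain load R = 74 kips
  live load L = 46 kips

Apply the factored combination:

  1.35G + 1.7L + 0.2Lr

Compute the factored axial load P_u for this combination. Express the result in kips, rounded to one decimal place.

273.0 kips

1.35(141) + 1.7(46) + 0.2(22) = 190.4 + 78.2 + 4.4 = 273.0
P_u = 273.0 kips.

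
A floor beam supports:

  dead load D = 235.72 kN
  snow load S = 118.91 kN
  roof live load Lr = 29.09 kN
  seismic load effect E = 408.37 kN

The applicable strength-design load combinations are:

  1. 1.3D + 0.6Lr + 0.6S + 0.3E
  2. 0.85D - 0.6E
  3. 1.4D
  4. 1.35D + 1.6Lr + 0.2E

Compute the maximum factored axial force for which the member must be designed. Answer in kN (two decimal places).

1. 1.3(235.72) + 0.6(29.09) + 0.6(118.91) + 0.3(408.37) = 517.75
2. 0.85(235.72) - 0.6(408.37) = -44.66
3. 1.4(235.72) = 330.01
4. 1.35(235.72) + 1.6(29.09) + 0.2(408.37) = 446.44
Combination 1 governs: N_u = 517.75 kN.

517.75 kN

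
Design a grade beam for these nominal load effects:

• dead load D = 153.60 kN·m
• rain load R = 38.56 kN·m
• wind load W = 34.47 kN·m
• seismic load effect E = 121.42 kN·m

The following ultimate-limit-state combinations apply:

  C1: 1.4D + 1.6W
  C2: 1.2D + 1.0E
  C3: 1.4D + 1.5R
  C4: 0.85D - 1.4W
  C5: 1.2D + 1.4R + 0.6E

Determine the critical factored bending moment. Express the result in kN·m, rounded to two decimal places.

C1: 1.4(153.60) + 1.6(34.47) = 215.04 + 55.15 = 270.19
C2: 1.2(153.60) + 1.0(121.42) = 184.32 + 121.42 = 305.74
C3: 1.4(153.60) + 1.5(38.56) = 215.04 + 57.84 = 272.88
C4: 0.85(153.60) - 1.4(34.47) = 130.56 - 48.26 = 82.30
C5: 1.2(153.60) + 1.4(38.56) + 0.6(121.42) = 311.16
Combination 5 governs: M_u = 311.16 kN·m.

311.16 kN·m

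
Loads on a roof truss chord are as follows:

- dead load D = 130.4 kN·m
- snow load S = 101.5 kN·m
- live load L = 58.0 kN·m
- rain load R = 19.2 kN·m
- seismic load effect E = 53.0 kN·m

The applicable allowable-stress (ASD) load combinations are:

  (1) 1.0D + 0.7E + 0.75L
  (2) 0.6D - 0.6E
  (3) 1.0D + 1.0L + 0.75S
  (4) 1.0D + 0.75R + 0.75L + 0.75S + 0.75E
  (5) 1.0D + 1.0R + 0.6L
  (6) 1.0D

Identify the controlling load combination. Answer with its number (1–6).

Combination 4

(1) 1.0(130.4) + 0.7(53.0) + 0.75(58.0) = 130.4 + 37.1 + 43.5 = 211.0
(2) 0.6(130.4) - 0.6(53.0) = 78.2 - 31.8 = 46.4
(3) 1.0(130.4) + 1.0(58.0) + 0.75(101.5) = 130.4 + 58.0 + 76.1 = 264.5
(4) 1.0(130.4) + 0.75(19.2) + 0.75(58.0) + 0.75(101.5) + 0.75(53.0) = 130.4 + 14.4 + 43.5 + 76.1 + 39.8 = 304.2
(5) 1.0(130.4) + 1.0(19.2) + 0.6(58.0) = 130.4 + 19.2 + 34.8 = 184.4
(6) 1.0(130.4) = 130.4
The largest value is 304.2 kN·m from combination 4.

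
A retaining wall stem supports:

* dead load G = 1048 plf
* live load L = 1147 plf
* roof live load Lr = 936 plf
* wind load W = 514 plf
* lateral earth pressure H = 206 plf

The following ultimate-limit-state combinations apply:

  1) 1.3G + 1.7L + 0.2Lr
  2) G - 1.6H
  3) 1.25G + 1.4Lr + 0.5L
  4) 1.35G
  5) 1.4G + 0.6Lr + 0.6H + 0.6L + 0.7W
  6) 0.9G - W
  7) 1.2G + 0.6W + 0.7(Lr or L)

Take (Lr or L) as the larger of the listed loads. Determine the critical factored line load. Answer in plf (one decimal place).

3499.5 plf

(Lr or L) → L = 1147 plf.
1) 1.3(1048) + 1.7(1147) + 0.2(936) = 1362.4 + 1949.9 + 187.2 = 3499.5
2) 1.0(1048) - 1.6(206) = 1048.0 - 329.6 = 718.4
3) 1.25(1048) + 1.4(936) + 0.5(1147) = 1310.0 + 1310.4 + 573.5 = 3193.9
4) 1.35(1048) = 1414.8
5) 1.4(1048) + 0.6(936) + 0.6(206) + 0.6(1147) + 0.7(514) = 1467.2 + 561.6 + 123.6 + 688.2 + 359.8 = 3200.4
6) 0.9(1048) - 1.0(514) = 943.2 - 514.0 = 429.2
7) 1.2(1048) + 0.6(514) + 0.7(1147) = 1257.6 + 308.4 + 802.9 = 2368.9
Combination 1 governs: w_u = 3499.5 plf.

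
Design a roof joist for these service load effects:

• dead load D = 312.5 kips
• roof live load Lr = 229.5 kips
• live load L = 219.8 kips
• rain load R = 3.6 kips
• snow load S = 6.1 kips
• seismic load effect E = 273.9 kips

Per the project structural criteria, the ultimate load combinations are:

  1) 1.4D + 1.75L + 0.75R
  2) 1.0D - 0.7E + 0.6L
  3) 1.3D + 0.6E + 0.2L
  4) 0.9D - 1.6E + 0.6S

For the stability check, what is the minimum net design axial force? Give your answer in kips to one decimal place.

1) 1.4(312.5) + 1.75(219.8) + 0.75(3.6) = 437.5 + 384.7 + 2.7 = 824.9
2) 1.0(312.5) - 0.7(273.9) + 0.6(219.8) = 312.5 - 191.7 + 131.9 = 252.7
3) 1.3(312.5) + 0.6(273.9) + 0.2(219.8) = 406.3 + 164.3 + 44.0 = 614.6
4) 0.9(312.5) - 1.6(273.9) + 0.6(6.1) = -153.3
Combination 4 gives the minimum: -153.3 kips.

-153.3 kips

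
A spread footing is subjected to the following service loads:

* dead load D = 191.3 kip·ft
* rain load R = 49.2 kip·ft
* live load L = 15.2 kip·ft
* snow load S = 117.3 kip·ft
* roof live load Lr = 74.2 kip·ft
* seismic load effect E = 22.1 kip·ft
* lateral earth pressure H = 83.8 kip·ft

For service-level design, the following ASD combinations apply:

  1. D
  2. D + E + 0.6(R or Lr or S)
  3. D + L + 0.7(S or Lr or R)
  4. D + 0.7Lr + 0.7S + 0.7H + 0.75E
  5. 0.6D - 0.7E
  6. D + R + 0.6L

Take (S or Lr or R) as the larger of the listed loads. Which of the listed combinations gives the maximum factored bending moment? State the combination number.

(R or Lr or S) → S = 117.3 kip·ft; (S or Lr or R) → S = 117.3 kip·ft.
1. 1.0(191.3) = 191.30
2. 1.0(191.3) + 1.0(22.1) + 0.6(117.3) = 191.30 + 22.10 + 70.38 = 283.78
3. 1.0(191.3) + 1.0(15.2) + 0.7(117.3) = 191.30 + 15.20 + 82.11 = 288.61
4. 1.0(191.3) + 0.7(74.2) + 0.7(117.3) + 0.7(83.8) + 0.75(22.1) = 191.30 + 51.94 + 82.11 + 58.66 + 16.58 = 400.59
5. 0.6(191.3) - 0.7(22.1) = 114.78 - 15.47 = 99.31
6. 1.0(191.3) + 1.0(49.2) + 0.6(15.2) = 191.30 + 49.20 + 9.12 = 249.62
The largest value is 400.59 kip·ft from combination 4.

Combination 4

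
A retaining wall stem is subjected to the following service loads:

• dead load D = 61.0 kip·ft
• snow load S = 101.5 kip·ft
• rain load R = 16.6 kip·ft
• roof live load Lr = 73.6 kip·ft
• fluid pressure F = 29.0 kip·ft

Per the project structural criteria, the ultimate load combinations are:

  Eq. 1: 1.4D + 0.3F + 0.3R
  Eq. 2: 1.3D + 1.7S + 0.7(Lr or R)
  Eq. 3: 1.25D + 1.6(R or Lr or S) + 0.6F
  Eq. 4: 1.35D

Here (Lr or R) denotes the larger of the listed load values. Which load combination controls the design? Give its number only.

(Lr or R) → Lr = 73.6 kip·ft; (R or Lr or S) → S = 101.5 kip·ft.
Eq. 1: 1.4(61.0) + 0.3(29.0) + 0.3(16.6) = 85.4 + 8.7 + 5.0 = 99.1
Eq. 2: 1.3(61.0) + 1.7(101.5) + 0.7(73.6) = 79.3 + 172.6 + 51.5 = 303.4
Eq. 3: 1.25(61.0) + 1.6(101.5) + 0.6(29.0) = 76.3 + 162.4 + 17.4 = 256.1
Eq. 4: 1.35(61.0) = 82.4
The largest value is 303.4 kip·ft from combination 2.

Combination 2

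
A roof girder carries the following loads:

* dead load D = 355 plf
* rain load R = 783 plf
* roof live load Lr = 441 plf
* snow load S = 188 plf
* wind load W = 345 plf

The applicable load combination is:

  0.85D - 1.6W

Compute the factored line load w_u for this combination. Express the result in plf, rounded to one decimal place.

-250.3 plf

0.85(355) - 1.6(345) = -250.3
w_u = -250.3 plf.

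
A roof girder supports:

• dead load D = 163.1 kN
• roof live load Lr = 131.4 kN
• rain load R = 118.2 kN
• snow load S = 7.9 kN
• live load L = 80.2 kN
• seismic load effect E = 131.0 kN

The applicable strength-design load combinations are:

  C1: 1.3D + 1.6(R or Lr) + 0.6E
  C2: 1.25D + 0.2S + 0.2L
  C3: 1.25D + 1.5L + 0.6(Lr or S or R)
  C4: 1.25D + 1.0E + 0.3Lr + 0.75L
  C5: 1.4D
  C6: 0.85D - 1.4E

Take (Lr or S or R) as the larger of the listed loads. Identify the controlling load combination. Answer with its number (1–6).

(R or Lr) → Lr = 131.4 kN; (Lr or S or R) → Lr = 131.4 kN.
C1: 1.3(163.1) + 1.6(131.4) + 0.6(131.0) = 500.87
C2: 1.25(163.1) + 0.2(7.9) + 0.2(80.2) = 221.50
C3: 1.25(163.1) + 1.5(80.2) + 0.6(131.4) = 403.02
C4: 1.25(163.1) + 1.0(131.0) + 0.3(131.4) + 0.75(80.2) = 434.45
C5: 1.4(163.1) = 228.34
C6: 0.85(163.1) - 1.4(131.0) = -44.77
The largest value is 500.87 kN from combination 1.

Combination 1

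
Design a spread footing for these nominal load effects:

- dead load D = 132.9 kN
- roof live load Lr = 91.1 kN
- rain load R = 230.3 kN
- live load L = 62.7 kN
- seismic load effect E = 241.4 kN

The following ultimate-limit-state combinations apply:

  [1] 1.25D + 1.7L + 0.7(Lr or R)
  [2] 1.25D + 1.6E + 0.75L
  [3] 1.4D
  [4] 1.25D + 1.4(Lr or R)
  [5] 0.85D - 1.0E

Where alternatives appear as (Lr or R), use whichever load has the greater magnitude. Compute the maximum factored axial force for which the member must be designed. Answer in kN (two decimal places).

(Lr or R) → R = 230.3 kN.
[1] 1.25(132.9) + 1.7(62.7) + 0.7(230.3) = 166.13 + 106.59 + 161.21 = 433.93
[2] 1.25(132.9) + 1.6(241.4) + 0.75(62.7) = 599.39
[3] 1.4(132.9) = 186.06
[4] 1.25(132.9) + 1.4(230.3) = 166.13 + 322.42 = 488.55
[5] 0.85(132.9) - 1.0(241.4) = -128.44
The controlling combination is 2, giving 599.39 kN.

599.39 kN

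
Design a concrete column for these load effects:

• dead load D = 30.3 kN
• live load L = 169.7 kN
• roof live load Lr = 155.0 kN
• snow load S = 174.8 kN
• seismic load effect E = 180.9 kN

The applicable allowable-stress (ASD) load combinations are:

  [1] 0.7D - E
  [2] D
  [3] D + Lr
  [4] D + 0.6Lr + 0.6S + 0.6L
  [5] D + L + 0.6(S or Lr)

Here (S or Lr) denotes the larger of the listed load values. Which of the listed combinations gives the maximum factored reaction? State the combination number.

(S or Lr) → S = 174.8 kN.
[1] 0.7(30.3) - 1.0(180.9) = 21.2 - 180.9 = -159.7
[2] 1.0(30.3) = 30.3
[3] 1.0(30.3) + 1.0(155.0) = 30.3 + 155.0 = 185.3
[4] 1.0(30.3) + 0.6(155.0) + 0.6(174.8) + 0.6(169.7) = 30.3 + 93.0 + 104.9 + 101.8 = 330.0
[5] 1.0(30.3) + 1.0(169.7) + 0.6(174.8) = 30.3 + 169.7 + 104.9 = 304.9
The largest value is 330.0 kN from combination 4.

Combination 4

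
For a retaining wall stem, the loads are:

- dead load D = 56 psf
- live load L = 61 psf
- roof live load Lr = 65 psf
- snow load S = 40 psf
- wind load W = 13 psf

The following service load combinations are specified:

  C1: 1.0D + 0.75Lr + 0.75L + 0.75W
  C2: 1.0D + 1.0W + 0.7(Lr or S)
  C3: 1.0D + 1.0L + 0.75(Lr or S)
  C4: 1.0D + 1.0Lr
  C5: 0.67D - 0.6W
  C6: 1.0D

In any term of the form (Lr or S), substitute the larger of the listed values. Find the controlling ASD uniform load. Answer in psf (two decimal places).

(Lr or S) → Lr = 65 psf.
C1: 1.0(56) + 0.75(65) + 0.75(61) + 0.75(13) = 56.00 + 48.75 + 45.75 + 9.75 = 160.25
C2: 1.0(56) + 1.0(13) + 0.7(65) = 56.00 + 13.00 + 45.50 = 114.50
C3: 1.0(56) + 1.0(61) + 0.75(65) = 56.00 + 61.00 + 48.75 = 165.75
C4: 1.0(56) + 1.0(65) = 56.00 + 65.00 = 121.00
C5: 0.67(56) - 0.6(13) = 37.52 - 7.80 = 29.72
C6: 1.0(56) = 56.00
Maximum is from combination 3.

165.75 psf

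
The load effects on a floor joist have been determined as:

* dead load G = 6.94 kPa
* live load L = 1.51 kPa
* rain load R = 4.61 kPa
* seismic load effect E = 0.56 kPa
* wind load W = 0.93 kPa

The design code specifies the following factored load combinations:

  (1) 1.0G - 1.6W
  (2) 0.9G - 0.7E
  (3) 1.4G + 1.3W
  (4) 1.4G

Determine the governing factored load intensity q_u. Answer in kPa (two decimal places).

(1) 1.0(6.94) - 1.6(0.93) = 6.94 - 1.49 = 5.45
(2) 0.9(6.94) - 0.7(0.56) = 5.85
(3) 1.4(6.94) + 1.3(0.93) = 9.72 + 1.21 = 10.93
(4) 1.4(6.94) = 9.72
Combination 3 governs: q_u = 10.93 kPa.

10.93 kPa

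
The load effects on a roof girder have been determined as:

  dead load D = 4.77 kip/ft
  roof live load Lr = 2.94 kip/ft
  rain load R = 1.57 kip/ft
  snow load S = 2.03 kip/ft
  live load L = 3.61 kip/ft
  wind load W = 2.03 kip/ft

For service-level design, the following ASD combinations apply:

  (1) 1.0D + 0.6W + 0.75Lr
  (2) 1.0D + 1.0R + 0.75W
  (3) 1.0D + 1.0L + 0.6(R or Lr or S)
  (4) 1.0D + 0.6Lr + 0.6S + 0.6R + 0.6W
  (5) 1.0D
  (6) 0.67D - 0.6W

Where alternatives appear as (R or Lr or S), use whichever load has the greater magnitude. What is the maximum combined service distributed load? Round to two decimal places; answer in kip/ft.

10.14 kip/ft

(R or Lr or S) → Lr = 2.94 kip/ft.
(1) 1.0(4.77) + 0.6(2.03) + 0.75(2.94) = 8.19
(2) 1.0(4.77) + 1.0(1.57) + 0.75(2.03) = 4.77 + 1.57 + 1.52 = 7.86
(3) 1.0(4.77) + 1.0(3.61) + 0.6(2.94) = 4.77 + 3.61 + 1.76 = 10.14
(4) 1.0(4.77) + 0.6(2.94) + 0.6(2.03) + 0.6(1.57) + 0.6(2.03) = 4.77 + 1.76 + 1.22 + 0.94 + 1.22 = 9.91
(5) 1.0(4.77) = 4.77
(6) 0.67(4.77) - 0.6(2.03) = 3.20 - 1.22 = 1.98
The controlling combination is 3, giving 10.14 kip/ft.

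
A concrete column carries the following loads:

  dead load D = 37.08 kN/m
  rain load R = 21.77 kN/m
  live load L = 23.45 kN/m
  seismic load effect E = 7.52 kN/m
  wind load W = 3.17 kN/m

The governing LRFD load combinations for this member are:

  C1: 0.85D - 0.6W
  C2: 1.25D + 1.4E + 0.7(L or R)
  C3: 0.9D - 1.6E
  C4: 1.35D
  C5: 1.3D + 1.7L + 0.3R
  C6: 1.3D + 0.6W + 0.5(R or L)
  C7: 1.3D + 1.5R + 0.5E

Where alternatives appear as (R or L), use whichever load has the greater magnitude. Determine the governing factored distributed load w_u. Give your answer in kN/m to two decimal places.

(L or R) → L = 23.45 kN/m; (R or L) → L = 23.45 kN/m.
C1: 0.85(37.08) - 0.6(3.17) = 31.52 - 1.90 = 29.62
C2: 1.25(37.08) + 1.4(7.52) + 0.7(23.45) = 73.29
C3: 0.9(37.08) - 1.6(7.52) = 33.37 - 12.03 = 21.34
C4: 1.35(37.08) = 50.06
C5: 1.3(37.08) + 1.7(23.45) + 0.3(21.77) = 48.20 + 39.87 + 6.53 = 94.60
C6: 1.3(37.08) + 0.6(3.17) + 0.5(23.45) = 48.20 + 1.90 + 11.73 = 61.83
C7: 1.3(37.08) + 1.5(21.77) + 0.5(7.52) = 48.20 + 32.66 + 3.76 = 84.62
Combination 5 governs: w_u = 94.60 kN/m.

94.60 kN/m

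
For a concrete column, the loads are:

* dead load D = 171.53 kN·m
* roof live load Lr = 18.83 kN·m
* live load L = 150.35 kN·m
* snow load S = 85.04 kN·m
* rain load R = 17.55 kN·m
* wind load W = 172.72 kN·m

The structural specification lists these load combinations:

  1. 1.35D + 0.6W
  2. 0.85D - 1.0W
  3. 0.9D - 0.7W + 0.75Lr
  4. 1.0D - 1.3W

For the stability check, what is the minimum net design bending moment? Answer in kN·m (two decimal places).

-53.01 kN·m

1. 1.35(171.53) + 0.6(172.72) = 231.57 + 103.63 = 335.20
2. 0.85(171.53) - 1.0(172.72) = 145.80 - 172.72 = -26.92
3. 0.9(171.53) - 0.7(172.72) + 0.75(18.83) = 154.38 - 120.90 + 14.12 = 47.60
4. 1.0(171.53) - 1.3(172.72) = 171.53 - 224.54 = -53.01
Combination 4 gives the minimum: -53.01 kN·m.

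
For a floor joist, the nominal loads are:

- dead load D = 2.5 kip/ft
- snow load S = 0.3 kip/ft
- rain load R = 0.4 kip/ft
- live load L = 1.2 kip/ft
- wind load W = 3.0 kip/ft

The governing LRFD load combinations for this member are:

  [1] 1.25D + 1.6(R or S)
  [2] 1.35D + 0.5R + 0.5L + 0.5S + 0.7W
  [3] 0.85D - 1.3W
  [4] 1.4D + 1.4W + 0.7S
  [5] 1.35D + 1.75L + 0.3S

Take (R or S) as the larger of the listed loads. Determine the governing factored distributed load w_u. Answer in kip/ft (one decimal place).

(R or S) → R = 0.4 kip/ft.
[1] 1.25(2.5) + 1.6(0.4) = 3.8
[2] 1.35(2.5) + 0.5(0.4) + 0.5(1.2) + 0.5(0.3) + 0.7(3.0) = 6.4
[3] 0.85(2.5) - 1.3(3.0) = 2.1 - 3.9 = -1.8
[4] 1.4(2.5) + 1.4(3.0) + 0.7(0.3) = 3.5 + 4.2 + 0.2 = 7.9
[5] 1.35(2.5) + 1.75(1.2) + 0.3(0.3) = 3.4 + 2.1 + 0.1 = 5.6
Combination 4 governs: w_u = 7.9 kip/ft.

7.9 kip/ft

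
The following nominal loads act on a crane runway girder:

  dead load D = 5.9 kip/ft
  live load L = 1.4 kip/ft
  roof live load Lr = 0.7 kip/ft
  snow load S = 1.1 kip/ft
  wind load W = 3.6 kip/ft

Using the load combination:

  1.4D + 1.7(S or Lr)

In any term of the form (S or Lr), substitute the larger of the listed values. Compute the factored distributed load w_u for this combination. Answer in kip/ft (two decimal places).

(S or Lr) → S = 1.1 kip/ft.
1.4(5.9) + 1.7(1.1) = 8.26 + 1.87 = 10.13
w_u = 10.13 kip/ft.

10.13 kip/ft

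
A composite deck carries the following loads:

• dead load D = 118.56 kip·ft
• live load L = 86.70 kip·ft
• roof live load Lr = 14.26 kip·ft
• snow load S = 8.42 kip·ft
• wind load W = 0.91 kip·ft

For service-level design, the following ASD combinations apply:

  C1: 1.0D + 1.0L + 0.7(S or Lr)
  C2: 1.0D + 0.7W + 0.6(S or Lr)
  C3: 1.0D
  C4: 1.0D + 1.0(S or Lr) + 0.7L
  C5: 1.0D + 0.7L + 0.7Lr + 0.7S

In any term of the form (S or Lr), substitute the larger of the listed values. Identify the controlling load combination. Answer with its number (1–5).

(S or Lr) → Lr = 14.26 kip·ft.
C1: 1.0(118.56) + 1.0(86.70) + 0.7(14.26) = 118.56 + 86.70 + 9.98 = 215.24
C2: 1.0(118.56) + 0.7(0.91) + 0.6(14.26) = 127.75
C3: 1.0(118.56) = 118.56
C4: 1.0(118.56) + 1.0(14.26) + 0.7(86.70) = 118.56 + 14.26 + 60.69 = 193.51
C5: 1.0(118.56) + 0.7(86.70) + 0.7(14.26) + 0.7(8.42) = 195.13
The largest value is 215.24 kip·ft from combination 1.

Combination 1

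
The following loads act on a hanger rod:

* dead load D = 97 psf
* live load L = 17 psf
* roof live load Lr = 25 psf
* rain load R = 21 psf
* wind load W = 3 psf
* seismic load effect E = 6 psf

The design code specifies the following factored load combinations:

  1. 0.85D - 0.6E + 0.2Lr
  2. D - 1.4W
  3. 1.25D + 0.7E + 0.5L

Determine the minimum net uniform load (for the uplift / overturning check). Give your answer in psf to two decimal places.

1. 0.85(97) - 0.6(6) + 0.2(25) = 82.45 - 3.60 + 5.00 = 83.85
2. 1.0(97) - 1.4(3) = 97.00 - 4.20 = 92.80
3. 1.25(97) + 0.7(6) + 0.5(17) = 121.25 + 4.20 + 8.50 = 133.95
Combination 1 gives the minimum: 83.85 psf.

83.85 psf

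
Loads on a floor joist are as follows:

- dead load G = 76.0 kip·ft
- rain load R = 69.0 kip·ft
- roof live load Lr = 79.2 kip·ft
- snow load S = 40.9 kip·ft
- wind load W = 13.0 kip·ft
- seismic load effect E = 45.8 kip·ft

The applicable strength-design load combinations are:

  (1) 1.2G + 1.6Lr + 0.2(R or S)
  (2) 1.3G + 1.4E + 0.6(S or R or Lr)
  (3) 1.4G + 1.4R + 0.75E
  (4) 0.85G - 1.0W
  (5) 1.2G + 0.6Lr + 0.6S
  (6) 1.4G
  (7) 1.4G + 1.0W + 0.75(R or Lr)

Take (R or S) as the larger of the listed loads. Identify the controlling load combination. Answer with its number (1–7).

Combination 3

(R or S) → R = 69.0 kip·ft; (S or R or Lr) → Lr = 79.2 kip·ft; (R or Lr) → Lr = 79.2 kip·ft.
(1) 1.2(76.0) + 1.6(79.2) + 0.2(69.0) = 91.20 + 126.72 + 13.80 = 231.72
(2) 1.3(76.0) + 1.4(45.8) + 0.6(79.2) = 98.80 + 64.12 + 47.52 = 210.44
(3) 1.4(76.0) + 1.4(69.0) + 0.75(45.8) = 106.40 + 96.60 + 34.35 = 237.35
(4) 0.85(76.0) - 1.0(13.0) = 64.60 - 13.00 = 51.60
(5) 1.2(76.0) + 0.6(79.2) + 0.6(40.9) = 91.20 + 47.52 + 24.54 = 163.26
(6) 1.4(76.0) = 106.40
(7) 1.4(76.0) + 1.0(13.0) + 0.75(79.2) = 106.40 + 13.00 + 59.40 = 178.80
The largest value is 237.35 kip·ft from combination 3.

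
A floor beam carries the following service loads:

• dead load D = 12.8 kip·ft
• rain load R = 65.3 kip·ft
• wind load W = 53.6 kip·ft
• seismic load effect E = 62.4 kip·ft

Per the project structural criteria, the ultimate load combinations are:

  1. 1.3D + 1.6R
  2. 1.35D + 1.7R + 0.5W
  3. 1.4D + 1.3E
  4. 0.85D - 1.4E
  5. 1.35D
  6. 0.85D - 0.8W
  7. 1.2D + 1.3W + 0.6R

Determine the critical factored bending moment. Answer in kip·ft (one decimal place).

155.1 kip·ft

1. 1.3(12.8) + 1.6(65.3) = 16.6 + 104.5 = 121.1
2. 1.35(12.8) + 1.7(65.3) + 0.5(53.6) = 17.3 + 111.0 + 26.8 = 155.1
3. 1.4(12.8) + 1.3(62.4) = 17.9 + 81.1 = 99.0
4. 0.85(12.8) - 1.4(62.4) = 10.9 - 87.4 = -76.5
5. 1.35(12.8) = 17.3
6. 0.85(12.8) - 0.8(53.6) = 10.9 - 42.9 = -32.0
7. 1.2(12.8) + 1.3(53.6) + 0.6(65.3) = 124.2
Maximum is from combination 2.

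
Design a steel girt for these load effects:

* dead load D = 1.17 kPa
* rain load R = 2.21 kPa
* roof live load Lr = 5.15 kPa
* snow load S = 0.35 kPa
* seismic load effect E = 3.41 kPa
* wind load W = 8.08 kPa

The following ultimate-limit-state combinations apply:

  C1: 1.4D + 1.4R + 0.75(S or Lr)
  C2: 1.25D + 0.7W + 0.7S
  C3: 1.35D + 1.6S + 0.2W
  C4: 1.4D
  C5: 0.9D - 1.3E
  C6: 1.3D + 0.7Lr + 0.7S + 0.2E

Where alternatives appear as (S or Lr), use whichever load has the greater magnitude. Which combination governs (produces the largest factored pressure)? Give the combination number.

Combination 1

(S or Lr) → Lr = 5.15 kPa.
C1: 1.4(1.17) + 1.4(2.21) + 0.75(5.15) = 1.64 + 3.09 + 3.86 = 8.59
C2: 1.25(1.17) + 0.7(8.08) + 0.7(0.35) = 7.36
C3: 1.35(1.17) + 1.6(0.35) + 0.2(8.08) = 1.58 + 0.56 + 1.62 = 3.76
C4: 1.4(1.17) = 1.64
C5: 0.9(1.17) - 1.3(3.41) = 1.05 - 4.43 = -3.38
C6: 1.3(1.17) + 0.7(5.15) + 0.7(0.35) + 0.2(3.41) = 6.05
The largest value is 8.59 kPa from combination 1.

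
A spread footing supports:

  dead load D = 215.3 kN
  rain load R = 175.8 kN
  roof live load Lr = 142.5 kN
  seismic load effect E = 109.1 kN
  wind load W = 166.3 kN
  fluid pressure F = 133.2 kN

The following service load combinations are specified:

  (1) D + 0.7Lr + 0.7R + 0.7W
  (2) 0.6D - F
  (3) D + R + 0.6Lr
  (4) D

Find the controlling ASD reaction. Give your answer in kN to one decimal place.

554.5 kN

(1) 1.0(215.3) + 0.7(142.5) + 0.7(175.8) + 0.7(166.3) = 554.5
(2) 0.6(215.3) - 1.0(133.2) = 129.2 - 133.2 = -4.0
(3) 1.0(215.3) + 1.0(175.8) + 0.6(142.5) = 215.3 + 175.8 + 85.5 = 476.6
(4) 1.0(215.3) = 215.3
Combination 1 governs: V = 554.5 kN.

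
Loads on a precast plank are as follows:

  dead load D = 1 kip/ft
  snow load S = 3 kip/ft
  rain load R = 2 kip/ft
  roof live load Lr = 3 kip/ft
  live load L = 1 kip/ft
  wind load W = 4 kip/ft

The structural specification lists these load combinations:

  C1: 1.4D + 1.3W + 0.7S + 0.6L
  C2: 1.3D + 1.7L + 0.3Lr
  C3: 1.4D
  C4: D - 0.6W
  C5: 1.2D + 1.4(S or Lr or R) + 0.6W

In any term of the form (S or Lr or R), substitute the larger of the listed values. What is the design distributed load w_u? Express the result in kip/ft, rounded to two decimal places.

(S or Lr or R) → S = 3 kip/ft.
C1: 1.4(1) + 1.3(4) + 0.7(3) + 0.6(1) = 1.40 + 5.20 + 2.10 + 0.60 = 9.30
C2: 1.3(1) + 1.7(1) + 0.3(3) = 1.30 + 1.70 + 0.90 = 3.90
C3: 1.4(1) = 1.40
C4: 1.0(1) - 0.6(4) = 1.00 - 2.40 = -1.40
C5: 1.2(1) + 1.4(3) + 0.6(4) = 1.20 + 4.20 + 2.40 = 7.80
Maximum is from combination 1.

9.30 kip/ft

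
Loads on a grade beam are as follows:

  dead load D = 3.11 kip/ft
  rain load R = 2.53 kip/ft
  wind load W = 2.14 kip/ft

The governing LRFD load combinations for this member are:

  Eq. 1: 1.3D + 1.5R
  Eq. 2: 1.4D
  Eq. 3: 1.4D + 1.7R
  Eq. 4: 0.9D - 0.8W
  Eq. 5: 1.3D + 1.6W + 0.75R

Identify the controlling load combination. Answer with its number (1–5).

Eq. 1: 1.3(3.11) + 1.5(2.53) = 4.04 + 3.80 = 7.84
Eq. 2: 1.4(3.11) = 4.35
Eq. 3: 1.4(3.11) + 1.7(2.53) = 8.66
Eq. 4: 0.9(3.11) - 0.8(2.14) = 2.80 - 1.71 = 1.09
Eq. 5: 1.3(3.11) + 1.6(2.14) + 0.75(2.53) = 4.04 + 3.42 + 1.90 = 9.36
The largest value is 9.36 kip/ft from combination 5.

Combination 5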